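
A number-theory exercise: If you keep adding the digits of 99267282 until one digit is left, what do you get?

9+9+2+6+7+2+8+2 = 45
4+5 = 9

9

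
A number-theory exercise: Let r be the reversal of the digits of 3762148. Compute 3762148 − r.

Reverse of 3762148 is 8412673.
3762148 − 8412673 = -4650525

-4650525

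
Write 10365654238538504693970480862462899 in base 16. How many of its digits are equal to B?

1

10365654238538504693970480862462899 in base 16 is 1FF10F33E8C13330F43E6C38A03B3.
The digit B appears 1 time.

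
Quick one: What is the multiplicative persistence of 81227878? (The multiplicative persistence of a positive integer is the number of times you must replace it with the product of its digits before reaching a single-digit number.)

81227878 → 100352 → 0 (2 steps)

2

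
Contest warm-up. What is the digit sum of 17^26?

17^26 = 98100666009922840441972689847969
Sum of its 32 digits: 163.

163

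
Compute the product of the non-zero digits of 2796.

756

2×7×9×6 = 756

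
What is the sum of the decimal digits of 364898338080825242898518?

122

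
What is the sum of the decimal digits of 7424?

17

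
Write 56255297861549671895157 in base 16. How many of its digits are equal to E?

1

56255297861549671895157 in base 16 is BE99B1637BCC40CD075.
The digit E appears 1 time.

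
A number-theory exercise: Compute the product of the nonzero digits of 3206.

36

3×2×6 = 36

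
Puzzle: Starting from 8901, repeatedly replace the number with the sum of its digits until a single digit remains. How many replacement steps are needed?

2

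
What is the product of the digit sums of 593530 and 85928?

800

S(593530) = 5+9+3+5+3+0 = 25.
S(85928) = 8+5+9+2+8 = 32.
25 · 32 = 800.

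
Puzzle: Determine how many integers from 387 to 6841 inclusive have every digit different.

3384

The integers in [387, 6841] that have every digit different: 387, 389, 390, 391, 392, 394, …, 6840, 6841.
3384 qualify.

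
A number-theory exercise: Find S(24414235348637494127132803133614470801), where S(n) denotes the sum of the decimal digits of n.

2+4+4+1+4+2+3+5+3+4+8+6+3+7+4+9+4+1+2+7+1+3+2+8+0+3+1+3+3+6+1+4+4+7+0+8+0+1 = 138

138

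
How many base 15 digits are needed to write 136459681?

7

136459681 in base 15 is BEA7771, which has 7 digits.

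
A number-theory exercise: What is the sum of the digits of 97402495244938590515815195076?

137

9+7+4+0+2+4+9+5+2+4+4+9+3+8+5+9+0+5+1+5+8+1+5+1+9+5+0+7+6 = 137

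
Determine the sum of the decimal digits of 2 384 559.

36

2+3+8+4+5+5+9 = 36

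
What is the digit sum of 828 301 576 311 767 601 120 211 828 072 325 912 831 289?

159

8+2+8+3+0+1+5+7+6+3+1+1+7+6+7+6+0+1+1+2+0+2+1+1+8+2+8+0+7+2+3+2+5+9+1+2+8+3+1+2+8+9 = 159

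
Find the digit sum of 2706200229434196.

57

2+7+0+6+2+0+0+2+2+9+4+3+4+1+9+6 = 57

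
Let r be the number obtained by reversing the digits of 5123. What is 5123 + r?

Reverse of 5123 is 3215.
5123 + 3215 = 8338

8338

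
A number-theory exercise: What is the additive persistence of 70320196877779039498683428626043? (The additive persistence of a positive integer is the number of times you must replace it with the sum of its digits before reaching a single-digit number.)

3

70320196877779039498683428626043 → 158 → 14 → 5 (3 steps)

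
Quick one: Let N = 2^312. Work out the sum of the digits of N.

2^312 = 8343699359066055009355553539724812947666814540455674882605631280555545803830627148527195652096
Sum of its 94 digits: 433.

433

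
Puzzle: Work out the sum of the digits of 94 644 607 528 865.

74

9+4+6+4+4+6+0+7+5+2+8+8+6+5 = 74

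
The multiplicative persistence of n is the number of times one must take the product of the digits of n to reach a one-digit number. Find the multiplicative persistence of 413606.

413606 → 0 (1 step)

1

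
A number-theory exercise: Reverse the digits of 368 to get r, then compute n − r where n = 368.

-495

Reverse of 368 is 863.
368 − 863 = -495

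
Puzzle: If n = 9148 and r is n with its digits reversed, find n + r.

Reverse of 9148 is 8419.
9148 + 8419 = 17567

17567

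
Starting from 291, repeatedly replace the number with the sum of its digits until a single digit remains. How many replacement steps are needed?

2

291 → 12 → 3 (2 steps)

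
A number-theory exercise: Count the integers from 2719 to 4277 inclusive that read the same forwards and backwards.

16

The integers in [2719, 4277] that read the same forwards and backwards: 2772, 2882, 2992, 3003, 3113, 3223, …, 4114, 4224.
16 qualify.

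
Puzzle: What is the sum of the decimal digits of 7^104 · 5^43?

7^104 · 5^43 = 8828894919598774250992504782527271985222961212195975335410233459096447398438004111156261615178664214909076690673828125
Sum of its 118 digits: 542.

542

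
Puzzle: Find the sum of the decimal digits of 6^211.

6^211 = 154850934625544638400474544348930478824168299055742441404079375147250585868137447235607700004448455710389247634381366008144057659314115470136527278206617290388013056
Sum of its 165 digits: 693.

693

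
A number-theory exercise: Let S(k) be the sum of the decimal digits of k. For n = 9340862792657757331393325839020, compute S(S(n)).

6

First digit sum: 141.
1+4+1 = 6.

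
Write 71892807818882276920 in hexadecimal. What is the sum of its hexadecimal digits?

160

71892807818882276920 in base 16 is 3E5B68FCE8DE75E38.
Digit sum: 3+14+5+11+6+8+15+12+14+8+13+14+7+5+14+3+8 = 160.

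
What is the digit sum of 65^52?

430

65^52 = 18685062093897747678127744651599820836444635238745901802028814842060455703176558017730712890625
Sum of its 95 digits: 430.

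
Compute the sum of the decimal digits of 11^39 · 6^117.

11^39 · 6^117 = 454999601254574133110007002477866505576289123095782182573230569591742050715826896812465222665946372395548566577467242979904377061376
Sum of its 132 digits: 603.

603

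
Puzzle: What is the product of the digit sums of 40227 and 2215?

150

S(40227) = 4+0+2+2+7 = 15.
S(2215) = 2+2+1+5 = 10.
15 · 10 = 150.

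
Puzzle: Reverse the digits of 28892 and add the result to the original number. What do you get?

58774

Reverse of 28892 is 29882.
28892 + 29882 = 58774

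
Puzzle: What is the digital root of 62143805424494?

6+2+1+4+3+8+0+5+4+2+4+4+9+4 = 56
5+6 = 11
1+1 = 2

2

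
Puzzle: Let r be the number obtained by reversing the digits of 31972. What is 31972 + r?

Reverse of 31972 is 27913.
31972 + 27913 = 59885

59885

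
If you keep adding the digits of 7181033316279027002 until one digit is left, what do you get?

8

7+1+8+1+0+3+3+3+1+6+2+7+9+0+2+7+0+0+2 = 62
6+2 = 8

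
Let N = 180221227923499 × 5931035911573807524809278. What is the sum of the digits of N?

199

180221227923499 × 5931035911573807524809278 = 1068898574842200826485460697497949423722
Sum of its 40 digits: 199.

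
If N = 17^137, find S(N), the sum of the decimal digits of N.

17^137 = 3728225982844363781861724425971421229162457931028002814263570949119583604823620976232351255290005466648976059071292113794375721986638323744243939139560361849062298463377
Sum of its 169 digits: 746.

746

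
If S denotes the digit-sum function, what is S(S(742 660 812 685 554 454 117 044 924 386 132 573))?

8

First digit sum: 152.
1+5+2 = 8.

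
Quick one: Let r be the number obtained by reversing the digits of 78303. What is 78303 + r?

Reverse of 78303 is 30387.
78303 + 30387 = 108690

108690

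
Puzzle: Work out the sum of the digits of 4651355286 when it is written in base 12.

61

4651355286 in base 12 is A99890646.
Digit sum: 10+9+9+8+9+0+6+4+6 = 61.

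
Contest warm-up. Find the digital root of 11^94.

The digital root of n equals n mod 9 (or 9 when 9 | n), so we need 11^94 mod 9.
11^94 ≡ 7 (mod 9), so the digital root is 7.

7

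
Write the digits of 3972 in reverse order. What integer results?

Reversing 3972 gives 2793.

2793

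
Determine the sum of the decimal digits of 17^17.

17^17 = 827240261886336764177
Sum of its 21 digits: 98.

98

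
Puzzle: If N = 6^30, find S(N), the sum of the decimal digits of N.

6^30 = 221073919720733357899776
Sum of its 24 digits: 117.

117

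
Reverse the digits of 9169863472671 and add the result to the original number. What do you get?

Reverse of 9169863472671 is 1762743689619.
9169863472671 + 1762743689619 = 10932607162290

10932607162290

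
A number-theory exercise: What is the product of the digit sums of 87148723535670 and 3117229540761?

S(87148723535670) = 8+7+1+4+8+7+2+3+5+3+5+6+7+0 = 66.
S(3117229540761) = 3+1+1+7+2+2+9+5+4+0+7+6+1 = 48.
66 · 48 = 3168.

3168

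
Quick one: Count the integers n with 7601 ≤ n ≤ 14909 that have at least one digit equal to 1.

The integers in [7601, 14909] that have at least one digit equal to 1: 7601, 7610, 7611, 7612, 7613, 7614, …, 14908, 14909.
5528 qualify.

5528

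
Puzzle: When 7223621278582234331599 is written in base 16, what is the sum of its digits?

139

7223621278582234331599 in base 16 is 18797E2207C171EB9CF.
Digit sum: 1+8+7+9+7+14+2+2+0+7+12+1+7+1+14+11+9+12+15 = 139.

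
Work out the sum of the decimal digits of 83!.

486

83! = 39455239697206586511897471180120610571436503407643446275224357528369751562996629334879591940103770870906880000000000000000000
Sum of its 125 digits: 486.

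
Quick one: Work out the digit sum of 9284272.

9+2+8+4+2+7+2 = 34

34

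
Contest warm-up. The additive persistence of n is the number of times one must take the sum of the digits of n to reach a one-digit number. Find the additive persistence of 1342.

2

1342 → 10 → 1 (2 steps)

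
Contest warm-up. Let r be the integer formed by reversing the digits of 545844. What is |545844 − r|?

Reverse of 545844 is 448545.
|545844 − 448545| = 97299

97299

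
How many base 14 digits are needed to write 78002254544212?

78002254544212 in base 14 is 15394876DD80C, which has 13 digits.

13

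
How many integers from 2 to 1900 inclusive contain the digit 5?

523

The integers in [2, 1900] that contain the digit 5: 5, 15, 25, 35, 45, 50, …, 1885, 1895.
523 qualify.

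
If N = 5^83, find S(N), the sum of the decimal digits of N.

290

5^83 = 10339757656912845935892608650874535669572651386260986328125
Sum of its 59 digits: 290.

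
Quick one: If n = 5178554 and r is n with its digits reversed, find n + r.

Reverse of 5178554 is 4558715.
5178554 + 4558715 = 9737269

9737269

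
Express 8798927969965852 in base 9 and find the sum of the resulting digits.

8798927969965852 in base 9 is 46655368056137371.
Digit sum: 4+6+6+5+5+3+6+8+0+5+6+1+3+7+3+7+1 = 76.

76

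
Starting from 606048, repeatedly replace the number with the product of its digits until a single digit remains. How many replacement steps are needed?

1

606048 → 0 (1 step)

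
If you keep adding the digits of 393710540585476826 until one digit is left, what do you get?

3+9+3+7+1+0+5+4+0+5+8+5+4+7+6+8+2+6 = 83
8+3 = 11
1+1 = 2
(Equivalently, 393710540585476826 mod 9 = 2.)

2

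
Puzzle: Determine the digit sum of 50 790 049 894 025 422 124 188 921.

106

5+0+7+9+0+0+4+9+8+9+4+0+2+5+4+2+2+1+2+4+1+8+8+9+2+1 = 106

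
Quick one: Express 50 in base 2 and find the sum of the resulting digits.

3

50 in base 2 is 110010.
Digit sum: 1+1+0+0+1+0 = 3.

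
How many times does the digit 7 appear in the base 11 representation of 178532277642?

1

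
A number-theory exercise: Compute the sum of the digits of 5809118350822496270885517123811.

130

5+8+0+9+1+1+8+3+5+0+8+2+2+4+9+6+2+7+0+8+8+5+5+1+7+1+2+3+8+1+1 = 130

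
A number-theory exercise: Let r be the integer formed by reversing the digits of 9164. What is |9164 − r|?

Reverse of 9164 is 4619.
|9164 − 4619| = 4545

4545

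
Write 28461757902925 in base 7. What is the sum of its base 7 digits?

28461757902925 in base 7 is 5665202615323234.
Digit sum: 5+6+6+5+2+0+2+6+1+5+3+2+3+2+3+4 = 55.

55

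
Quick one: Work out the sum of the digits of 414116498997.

4+1+4+1+1+6+4+9+8+9+9+7 = 63

63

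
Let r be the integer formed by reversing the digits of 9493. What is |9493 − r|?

Reverse of 9493 is 3949.
|9493 − 3949| = 5544

5544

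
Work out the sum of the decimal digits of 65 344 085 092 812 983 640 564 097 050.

123

6+5+3+4+4+0+8+5+0+9+2+8+1+2+9+8+3+6+4+0+5+6+4+0+9+7+0+5+0 = 123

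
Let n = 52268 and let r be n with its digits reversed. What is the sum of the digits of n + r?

28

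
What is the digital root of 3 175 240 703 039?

8

3+1+7+5+2+4+0+7+0+3+0+3+9 = 44
4+4 = 8
(Equivalently, 3 175 240 703 039 mod 9 = 8.)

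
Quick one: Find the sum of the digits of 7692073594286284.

7+6+9+2+0+7+3+5+9+4+2+8+6+2+8+4 = 82

82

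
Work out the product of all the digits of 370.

0

3×7×0 = 0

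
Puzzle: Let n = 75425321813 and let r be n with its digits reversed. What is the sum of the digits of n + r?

46

Reversal of 75425321813 is 31812352457; 75425321813 + 31812352457 = 107237674270.
Digit sum of 107237674270: 1+0+7+2+3+7+6+7+4+2+7+0 = 46.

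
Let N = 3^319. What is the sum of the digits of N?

3^319 = 159103691270434704828826167860388135638741617679746171283361869381923995626838936153055590711413459413585024609390098913457694116207436538222781610583467
Sum of its 153 digits: 693.

693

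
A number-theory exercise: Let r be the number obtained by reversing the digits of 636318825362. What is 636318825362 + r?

Reverse of 636318825362 is 263528813636.
636318825362 + 263528813636 = 899847638998

899847638998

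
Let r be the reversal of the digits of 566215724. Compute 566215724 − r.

138703059

Reverse of 566215724 is 427512665.
566215724 − 427512665 = 138703059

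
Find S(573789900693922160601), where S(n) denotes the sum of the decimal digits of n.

5+7+3+7+8+9+9+0+0+6+9+3+9+2+2+1+6+0+6+0+1 = 93

93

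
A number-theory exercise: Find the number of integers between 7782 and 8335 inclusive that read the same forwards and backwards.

5

The integers in [7782, 8335] that read the same forwards and backwards: 7887, 7997, 8008, 8118, 8228.
5 qualify.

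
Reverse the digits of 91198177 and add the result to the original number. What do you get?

168387296

Reverse of 91198177 is 77189119.
91198177 + 77189119 = 168387296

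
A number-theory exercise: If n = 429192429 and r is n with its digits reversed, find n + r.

1353484353

Reverse of 429192429 is 924291924.
429192429 + 924291924 = 1353484353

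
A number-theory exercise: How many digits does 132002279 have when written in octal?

9

132002279 in base 8 is 767430747, which has 9 digits.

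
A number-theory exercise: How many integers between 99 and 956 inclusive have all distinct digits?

622

The integers in [99, 956] that have all distinct digits: 102, 103, 104, 105, 106, 107, …, 954, 956.
622 qualify.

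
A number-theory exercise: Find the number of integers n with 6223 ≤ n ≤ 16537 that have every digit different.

3754

The integers in [6223, 16537] that have every digit different: 6230, 6231, 6234, 6235, 6237, 6238, …, 16534, 16537.
3754 qualify.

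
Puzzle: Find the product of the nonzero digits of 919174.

2268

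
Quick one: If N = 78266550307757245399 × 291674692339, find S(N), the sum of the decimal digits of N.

78266550307757245399 × 291674692339 = 22828371981449960316851448298261
Sum of its 32 digits: 151.

151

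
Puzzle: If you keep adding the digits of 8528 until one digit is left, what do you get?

5

8+5+2+8 = 23
2+3 = 5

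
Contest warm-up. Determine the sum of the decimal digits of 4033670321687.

50

4+0+3+3+6+7+0+3+2+1+6+8+7 = 50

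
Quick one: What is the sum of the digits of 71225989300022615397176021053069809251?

146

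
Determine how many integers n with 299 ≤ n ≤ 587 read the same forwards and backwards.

29

The integers in [299, 587] that read the same forwards and backwards: 303, 313, 323, 333, 343, 353, …, 575, 585.
29 qualify.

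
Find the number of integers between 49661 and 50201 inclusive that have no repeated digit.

The integers in [49661, 50201] that have no repeated digit: 49670, 49671, 49672, 49673, 49675, 49678, …, 50197, 50198.
138 qualify.

138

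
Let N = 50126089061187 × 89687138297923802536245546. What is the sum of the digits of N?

50126089061187 × 89687138297923802536245546 = 4495665481964723972185333670434850223102
Sum of its 40 digits: 171.

171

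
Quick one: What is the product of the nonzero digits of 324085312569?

1555200

3×2×4×8×5×3×1×2×5×6×9 = 1555200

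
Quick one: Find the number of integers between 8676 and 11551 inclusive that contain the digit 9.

The integers in [8676, 11551] that contain the digit 9: 8679, 8689, 8690, 8691, 8692, 8693, …, 11539, 11549.
1521 qualify.

1521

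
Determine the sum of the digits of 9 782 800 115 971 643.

71

9+7+8+2+8+0+0+1+1+5+9+7+1+6+4+3 = 71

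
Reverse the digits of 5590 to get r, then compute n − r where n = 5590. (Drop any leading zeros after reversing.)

Reverse of 5590 is 955.
5590 − 955 = 4635

4635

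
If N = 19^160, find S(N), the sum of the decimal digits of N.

19^160 = 3986356659537090126650719323733600114910507086983688582259902701249190699229421168777053936446329694022912798484074085852619335644853714823871346164737896385726476519803647927298744105729376465805480924801
Sum of its 205 digits: 964.

964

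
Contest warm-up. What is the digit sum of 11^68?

373

11^68 = 65268343537143736977925527144667849979675453569710942641839519790994481
Sum of its 71 digits: 373.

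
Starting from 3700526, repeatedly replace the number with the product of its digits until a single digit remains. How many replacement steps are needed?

1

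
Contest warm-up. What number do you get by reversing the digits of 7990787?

Reversing 7990787 gives 7870997.

7870997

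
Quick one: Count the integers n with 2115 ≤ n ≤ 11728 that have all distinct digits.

The integers in [2115, 11728] that have all distinct digits: 2130, 2134, 2135, 2136, 2137, 2138, …, 10986, 10987.
4305 qualify.

4305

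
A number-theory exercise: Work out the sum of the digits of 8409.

21

8+4+0+9 = 21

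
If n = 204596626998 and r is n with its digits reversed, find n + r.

Reverse of 204596626998 is 899626695402.
204596626998 + 899626695402 = 1104223322400

1104223322400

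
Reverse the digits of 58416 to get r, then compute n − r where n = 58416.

-3069

Reverse of 58416 is 61485.
58416 − 61485 = -3069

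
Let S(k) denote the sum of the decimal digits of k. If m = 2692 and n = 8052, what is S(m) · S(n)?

S(2692) = 2+6+9+2 = 19.
S(8052) = 8+0+5+2 = 15.
19 · 15 = 285.

285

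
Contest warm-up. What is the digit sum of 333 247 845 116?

47

3+3+3+2+4+7+8+4+5+1+1+6 = 47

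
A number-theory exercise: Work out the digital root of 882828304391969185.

4

8+8+2+8+2+8+3+0+4+3+9+1+9+6+9+1+8+5 = 94
9+4 = 13
1+3 = 4
(Equivalently, 882828304391969185 mod 9 = 4.)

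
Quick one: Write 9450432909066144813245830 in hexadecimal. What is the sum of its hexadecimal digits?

9450432909066144813245830 in base 16 is 7D134FE9AA02E15ED6586.
Digit sum: 7+13+1+3+4+15+14+9+10+10+0+2+14+1+5+14+13+6+5+8+6 = 160.

160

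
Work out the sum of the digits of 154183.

1+5+4+1+8+3 = 22

22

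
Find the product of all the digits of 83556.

3600

8×3×5×5×6 = 3600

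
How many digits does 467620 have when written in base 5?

9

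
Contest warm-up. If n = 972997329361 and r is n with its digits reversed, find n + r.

Reverse of 972997329361 is 163923799279.
972997329361 + 163923799279 = 1136921128640

1136921128640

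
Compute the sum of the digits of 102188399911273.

64

1+0+2+1+8+8+3+9+9+9+1+1+2+7+3 = 64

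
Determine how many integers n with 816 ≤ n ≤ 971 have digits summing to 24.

The integers in [816, 971] that have digits summing to 24: 879, 888, 897, 969.
4 qualify.

4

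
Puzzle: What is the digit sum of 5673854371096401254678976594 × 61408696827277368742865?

5673854371096401254678976594 × 61408696827277368742865 = 348424002916781406093433782879310983675022539501810
Sum of its 51 digits: 210.

210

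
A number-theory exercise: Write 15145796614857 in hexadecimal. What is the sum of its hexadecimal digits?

15145796614857 in base 16 is DC667D3BAC9.
Digit sum: 13+12+6+6+7+13+3+11+10+12+9 = 102.

102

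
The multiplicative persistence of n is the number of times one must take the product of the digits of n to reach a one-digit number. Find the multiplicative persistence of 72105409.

1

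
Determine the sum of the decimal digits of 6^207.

756

6^207 = 119483745853043702469501963232199443537166897419554352935246431440779773046402351262042978398494178788880592310479449080358069181569533541772011788739673835175936
Sum of its 162 digits: 756.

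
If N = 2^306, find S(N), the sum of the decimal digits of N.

2^306 = 130370302485407109521180524058200202307293977194619920040712988758680403184853549195737432064
Sum of its 93 digits: 370.

370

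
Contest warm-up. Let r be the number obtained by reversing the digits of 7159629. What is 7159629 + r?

16429146

Reverse of 7159629 is 9269517.
7159629 + 9269517 = 16429146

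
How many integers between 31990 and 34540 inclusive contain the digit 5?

679

The integers in [31990, 34540] that contain the digit 5: 31995, 32005, 32015, 32025, 32035, 32045, …, 34539, 34540.
679 qualify.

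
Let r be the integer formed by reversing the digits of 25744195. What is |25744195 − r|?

33400557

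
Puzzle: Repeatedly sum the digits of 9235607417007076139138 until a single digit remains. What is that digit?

8

9+2+3+5+6+0+7+4+1+7+0+0+7+0+7+6+1+3+9+1+3+8 = 89
8+9 = 17
1+7 = 8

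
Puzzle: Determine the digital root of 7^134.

4

The digital root of n equals n mod 9 (or 9 when 9 | n), so we need 7^134 mod 9.
7^134 ≡ 4 (mod 9), so the digital root is 4.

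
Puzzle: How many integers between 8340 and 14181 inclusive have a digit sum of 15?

349

The integers in [8340, 14181] that have a digit sum of 15: 8340, 8403, 8412, 8421, 8430, 8502, …, 14172, 14181.
349 qualify.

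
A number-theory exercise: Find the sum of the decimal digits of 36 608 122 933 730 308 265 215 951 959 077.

137

3+6+6+0+8+1+2+2+9+3+3+7+3+0+3+0+8+2+6+5+2+1+5+9+5+1+9+5+9+0+7+7 = 137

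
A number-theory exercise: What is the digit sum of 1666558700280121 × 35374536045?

1666558700280121 × 35374536045 = 58953740814167491911461445
Sum of its 26 digits: 117.

117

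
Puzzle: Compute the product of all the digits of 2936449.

2×9×3×6×4×4×9 = 46656

46656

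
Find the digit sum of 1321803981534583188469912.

112

1+3+2+1+8+0+3+9+8+1+5+3+4+5+8+3+1+8+8+4+6+9+9+1+2 = 112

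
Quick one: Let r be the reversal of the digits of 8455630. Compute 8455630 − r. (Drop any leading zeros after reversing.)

8090082

Reverse of 8455630 is 365548.
8455630 − 365548 = 8090082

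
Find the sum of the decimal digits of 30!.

30! = 265252859812191058636308480000000
Sum of its 33 digits: 117.

117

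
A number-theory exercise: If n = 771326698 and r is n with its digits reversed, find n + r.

1667949875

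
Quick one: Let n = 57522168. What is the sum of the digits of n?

36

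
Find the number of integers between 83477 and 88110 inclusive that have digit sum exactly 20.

151

The integers in [83477, 88110] that have digit sum exactly 20: 83504, 83513, 83522, 83531, 83540, 83603, …, 88040, 88103.
151 qualify.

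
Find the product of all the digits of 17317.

1×7×3×1×7 = 147

147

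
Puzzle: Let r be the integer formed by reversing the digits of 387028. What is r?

Reversing 387028 gives 820783.

820783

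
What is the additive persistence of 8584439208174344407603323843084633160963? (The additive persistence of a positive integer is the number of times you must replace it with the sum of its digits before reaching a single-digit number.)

8584439208174344407603323843084633160963 → 166 → 13 → 4 (3 steps)

3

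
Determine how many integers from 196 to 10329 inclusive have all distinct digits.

5163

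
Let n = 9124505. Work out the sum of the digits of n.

9+1+2+4+5+0+5 = 26

26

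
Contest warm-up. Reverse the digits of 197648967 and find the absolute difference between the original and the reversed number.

572197824

Reverse of 197648967 is 769846791.
|197648967 − 769846791| = 572197824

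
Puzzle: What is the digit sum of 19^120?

19^120 = 2821188561558006050182806325699651325904349317385522184850131166315238114862945518835835570975439814916967715430619167129237431101638511203016746250533601
Sum of its 154 digits: 631.

631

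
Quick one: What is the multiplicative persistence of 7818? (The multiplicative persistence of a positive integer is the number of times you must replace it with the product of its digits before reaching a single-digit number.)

4

7818 → 448 → 128 → 16 → 6 (4 steps)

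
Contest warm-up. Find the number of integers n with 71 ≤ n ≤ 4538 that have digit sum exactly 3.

The integers in [71, 4538] that have digit sum exactly 3: 102, 111, 120, 201, 210, 300, …, 2100, 3000.
16 qualify.

16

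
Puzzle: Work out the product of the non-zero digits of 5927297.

5×9×2×7×2×9×7 = 79380

79380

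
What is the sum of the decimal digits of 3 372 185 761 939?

64

3+3+7+2+1+8+5+7+6+1+9+3+9 = 64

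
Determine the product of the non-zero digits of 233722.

2×3×3×7×2×2 = 504

504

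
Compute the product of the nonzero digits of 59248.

2880

5×9×2×4×8 = 2880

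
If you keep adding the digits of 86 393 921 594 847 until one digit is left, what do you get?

8+6+3+9+3+9+2+1+5+9+4+8+4+7 = 78
7+8 = 15
1+5 = 6
(Equivalently, 86 393 921 594 847 mod 9 = 6.)

6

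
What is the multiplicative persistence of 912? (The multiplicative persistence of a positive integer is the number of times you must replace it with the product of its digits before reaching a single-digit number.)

2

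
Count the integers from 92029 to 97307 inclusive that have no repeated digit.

The integers in [92029, 97307] that have no repeated digit: 92031, 92034, 92035, 92036, 92037, 92038, …, 97305, 97306.
1805 qualify.

1805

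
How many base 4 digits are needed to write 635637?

635637 in base 4 is 2123023311, which has 10 digits.

10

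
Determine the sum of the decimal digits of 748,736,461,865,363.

7+4+8+7+3+6+4+6+1+8+6+5+3+6+3 = 77

77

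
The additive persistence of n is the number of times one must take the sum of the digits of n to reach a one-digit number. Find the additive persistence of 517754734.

517754734 → 43 → 7 (2 steps)

2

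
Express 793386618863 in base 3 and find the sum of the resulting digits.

29

793386618863 in base 3 is 2210211212110220011120112.
Digit sum: 2+2+1+0+2+1+1+2+1+2+1+1+0+2+2+0+0+1+1+1+2+0+1+1+2 = 29.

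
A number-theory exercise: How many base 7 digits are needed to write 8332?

5

8332 in base 7 is 33202, which has 5 digits.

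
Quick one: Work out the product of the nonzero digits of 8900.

72

8×9 = 72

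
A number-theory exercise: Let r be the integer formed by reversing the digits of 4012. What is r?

2104

Reversing 4012 gives 2104.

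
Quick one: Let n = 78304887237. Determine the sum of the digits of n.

7+8+3+0+4+8+8+7+2+3+7 = 57

57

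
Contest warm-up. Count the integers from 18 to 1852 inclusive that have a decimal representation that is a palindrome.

106

The integers in [18, 1852] that have a decimal representation that is a palindrome: 22, 33, 44, 55, 66, 77, …, 1661, 1771.
106 qualify.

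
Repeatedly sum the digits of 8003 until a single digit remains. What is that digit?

2

8+0+0+3 = 11
1+1 = 2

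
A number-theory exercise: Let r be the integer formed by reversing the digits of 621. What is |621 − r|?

495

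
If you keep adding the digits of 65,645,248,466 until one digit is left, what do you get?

2

6+5+6+4+5+2+4+8+4+6+6 = 56
5+6 = 11
1+1 = 2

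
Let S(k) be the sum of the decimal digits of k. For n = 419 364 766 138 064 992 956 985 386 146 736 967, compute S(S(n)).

16

First digit sum: 196.
1+9+6 = 16.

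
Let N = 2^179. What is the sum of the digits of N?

2^179 = 766247770432944429179173513575154591809369561091801088
Sum of its 54 digits: 248.

248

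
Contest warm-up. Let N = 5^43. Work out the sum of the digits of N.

149

5^43 = 1136868377216160297393798828125
Sum of its 31 digits: 149.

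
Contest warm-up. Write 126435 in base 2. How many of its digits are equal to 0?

126435 in base 2 is 11110110111100011.
The digit 0 appears 5 times.

5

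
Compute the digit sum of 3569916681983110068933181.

115

3+5+6+9+9+1+6+6+8+1+9+8+3+1+1+0+0+6+8+9+3+3+1+8+1 = 115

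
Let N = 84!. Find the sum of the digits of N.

477

84! = 3314240134565353266999387579130131288000666286242049487118846032383059131291716864129885722968716753156177920000000000000000000
Sum of its 127 digits: 477.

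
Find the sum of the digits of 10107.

9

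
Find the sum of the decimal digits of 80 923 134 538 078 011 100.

64

8+0+9+2+3+1+3+4+5+3+8+0+7+8+0+1+1+1+0+0 = 64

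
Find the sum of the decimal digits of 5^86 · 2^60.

5^86 · 2^60 = 1490116119384765625000000000000000000000000000000000000000000000000000000000000
Sum of its 79 digits: 79.

79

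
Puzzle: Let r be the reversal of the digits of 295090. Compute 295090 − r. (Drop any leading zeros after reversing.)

Reverse of 295090 is 90592.
295090 − 90592 = 204498

204498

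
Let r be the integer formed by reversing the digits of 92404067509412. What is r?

21490576040429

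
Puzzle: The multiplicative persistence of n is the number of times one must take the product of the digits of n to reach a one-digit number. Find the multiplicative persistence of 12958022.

12958022 → 0 (1 step)

1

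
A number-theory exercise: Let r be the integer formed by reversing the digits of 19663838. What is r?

Reversing 19663838 gives 83836691.

83836691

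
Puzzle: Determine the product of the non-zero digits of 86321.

288

8×6×3×2×1 = 288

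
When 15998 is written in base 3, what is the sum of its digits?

12

15998 in base 3 is 210221112.
Digit sum: 2+1+0+2+2+1+1+1+2 = 12.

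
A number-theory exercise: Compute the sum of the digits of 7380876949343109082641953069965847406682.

7+3+8+0+8+7+6+9+4+9+3+4+3+1+0+9+0+8+2+6+4+1+9+5+3+0+6+9+9+6+5+8+4+7+4+0+6+6+8+2 = 199

199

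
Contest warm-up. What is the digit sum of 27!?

27! = 10888869450418352160768000000
Sum of its 29 digits: 108.

108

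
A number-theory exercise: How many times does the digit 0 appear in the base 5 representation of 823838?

2

823838 in base 5 is 202330323.
The digit 0 appears 2 times.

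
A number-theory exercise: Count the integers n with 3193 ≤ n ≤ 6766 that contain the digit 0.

The integers in [3193, 6766] that contain the digit 0: 3200, 3201, 3202, 3203, 3204, 3205, …, 6750, 6760.
924 qualify.

924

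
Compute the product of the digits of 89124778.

225792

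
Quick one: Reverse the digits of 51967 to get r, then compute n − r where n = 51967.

-24948

Reverse of 51967 is 76915.
51967 − 76915 = -24948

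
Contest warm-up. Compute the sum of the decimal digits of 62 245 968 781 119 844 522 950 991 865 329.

6+2+2+4+5+9+6+8+7+8+1+1+1+9+8+4+4+5+2+2+9+5+0+9+9+1+8+6+5+3+2+9 = 160

160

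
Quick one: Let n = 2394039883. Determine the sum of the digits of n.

2+3+9+4+0+3+9+8+8+3 = 49

49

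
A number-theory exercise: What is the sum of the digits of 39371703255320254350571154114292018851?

134

3+9+3+7+1+7+0+3+2+5+5+3+2+0+2+5+4+3+5+0+5+7+1+1+5+4+1+1+4+2+9+2+0+1+8+8+5+1 = 134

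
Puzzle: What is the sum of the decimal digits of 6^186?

657

6^186 = 5446688913686940692470458627512566893481851265333880267304664582064132396939282462234919305286085154808116636133538447014310958860528942690861056
Sum of its 145 digits: 657.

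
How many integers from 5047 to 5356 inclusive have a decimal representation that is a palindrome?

3

The integers in [5047, 5356] that have a decimal representation that is a palindrome: 5115, 5225, 5335.
3 qualify.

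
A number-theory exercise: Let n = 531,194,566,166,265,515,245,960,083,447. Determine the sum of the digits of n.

5+3+1+1+9+4+5+6+6+1+6+6+2+6+5+5+1+5+2+4+5+9+6+0+0+8+3+4+4+7 = 129

129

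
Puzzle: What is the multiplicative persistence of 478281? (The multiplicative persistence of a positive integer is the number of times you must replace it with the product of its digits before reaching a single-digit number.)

478281 → 3584 → 480 → 0 (3 steps)

3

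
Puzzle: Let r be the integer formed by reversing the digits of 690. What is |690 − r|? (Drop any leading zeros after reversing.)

Reverse of 690 is 96.
|690 − 96| = 594

594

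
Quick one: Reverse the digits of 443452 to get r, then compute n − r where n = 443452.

Reverse of 443452 is 254344.
443452 − 254344 = 189108

189108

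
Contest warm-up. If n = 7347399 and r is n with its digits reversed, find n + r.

17284836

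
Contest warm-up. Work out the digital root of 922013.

8

9+2+2+0+1+3 = 17
1+7 = 8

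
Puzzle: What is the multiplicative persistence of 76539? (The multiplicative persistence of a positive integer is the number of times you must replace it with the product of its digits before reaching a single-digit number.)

2

76539 → 5670 → 0 (2 steps)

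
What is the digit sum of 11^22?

11^22 = 81402749386839761113321
Sum of its 23 digits: 97.

97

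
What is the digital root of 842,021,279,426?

8+4+2+0+2+1+2+7+9+4+2+6 = 47
4+7 = 11
1+1 = 2

2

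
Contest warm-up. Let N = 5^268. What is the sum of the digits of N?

805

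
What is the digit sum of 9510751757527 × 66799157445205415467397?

137

9510751757527 × 66799157445205415467397 = 635310204073310192356084247917847219
Sum of its 36 digits: 137.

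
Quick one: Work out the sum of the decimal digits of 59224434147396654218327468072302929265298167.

199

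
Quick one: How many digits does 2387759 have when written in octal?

8

2387759 in base 8 is 11067457, which has 8 digits.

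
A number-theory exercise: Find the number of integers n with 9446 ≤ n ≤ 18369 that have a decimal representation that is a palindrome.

The integers in [9446, 18369] that have a decimal representation that is a palindrome: 9449, 9559, 9669, 9779, 9889, 9999, …, 18181, 18281.
89 qualify.

89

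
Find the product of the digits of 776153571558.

30870000

7×7×6×1×5×3×5×7×1×5×5×8 = 30870000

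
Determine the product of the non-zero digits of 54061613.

2160

5×4×6×1×6×1×3 = 2160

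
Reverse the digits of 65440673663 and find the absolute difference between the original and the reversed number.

Reverse of 65440673663 is 36637604456.
|65440673663 − 36637604456| = 28803069207

28803069207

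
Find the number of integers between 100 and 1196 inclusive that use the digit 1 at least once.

The integers in [100, 1196] that use the digit 1 at least once: 100, 101, 102, 103, 104, 105, …, 1195, 1196.
449 qualify.

449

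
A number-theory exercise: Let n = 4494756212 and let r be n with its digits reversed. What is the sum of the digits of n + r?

Reversal of 4494756212 is 2126574944; 4494756212 + 2126574944 = 6621331156.
Digit sum of 6621331156: 6+6+2+1+3+3+1+1+5+6 = 34.

34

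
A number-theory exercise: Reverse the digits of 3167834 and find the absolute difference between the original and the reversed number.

Reverse of 3167834 is 4387613.
|3167834 − 4387613| = 1219779

1219779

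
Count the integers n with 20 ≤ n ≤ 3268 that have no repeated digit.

The integers in [20, 3268] that have no repeated digit: 20, 21, 23, 24, 25, 26, …, 3267, 3268.
1874 qualify.

1874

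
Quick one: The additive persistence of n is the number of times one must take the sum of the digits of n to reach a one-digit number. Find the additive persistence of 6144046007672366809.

3

6144046007672366809 → 79 → 16 → 7 (3 steps)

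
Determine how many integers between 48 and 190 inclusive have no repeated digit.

112

The integers in [48, 190] that have no repeated digit: 48, 49, 50, 51, 52, 53, …, 189, 190.
112 qualify.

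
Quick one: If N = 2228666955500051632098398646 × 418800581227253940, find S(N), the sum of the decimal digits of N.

2228666955500051632098398646 × 418800581227253940 = 933367016325396115637999005712204885994165240
Sum of its 45 digits: 198.

198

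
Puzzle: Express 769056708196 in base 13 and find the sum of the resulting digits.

769056708196 in base 13 is 576A2340C5A.
Digit sum: 5+7+6+10+2+3+4+0+12+5+10 = 64.

64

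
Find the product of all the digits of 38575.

4200

3×8×5×7×5 = 4200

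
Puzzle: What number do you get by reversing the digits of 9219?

Reversing 9219 gives 9129.

9129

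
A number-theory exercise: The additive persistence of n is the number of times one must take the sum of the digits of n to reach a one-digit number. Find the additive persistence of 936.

2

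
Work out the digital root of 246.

2+4+6 = 12
1+2 = 3

3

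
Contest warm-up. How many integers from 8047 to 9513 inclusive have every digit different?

The integers in [8047, 9513] that have every digit different: 8047, 8049, 8051, 8052, 8053, 8054, …, 9512, 9513.
768 qualify.

768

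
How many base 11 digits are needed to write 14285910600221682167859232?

14285910600221682167859232 in base 11 is 14A5510658767763A81660749, which has 25 digits.

25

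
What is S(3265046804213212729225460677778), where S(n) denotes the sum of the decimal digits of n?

128

3+2+6+5+0+4+6+8+0+4+2+1+3+2+1+2+7+2+9+2+2+5+4+6+0+6+7+7+7+7+8 = 128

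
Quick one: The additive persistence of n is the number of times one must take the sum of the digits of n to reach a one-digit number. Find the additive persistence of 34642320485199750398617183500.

2

34642320485199750398617183500 → 123 → 6 (2 steps)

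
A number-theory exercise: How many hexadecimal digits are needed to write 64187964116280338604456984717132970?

29

64187964116280338604456984717132970 in base 16 is C5CB601F43C8D3E430DAEA51984AA, which has 29 digits.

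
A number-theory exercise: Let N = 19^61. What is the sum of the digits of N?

19^61 = 1009182377334463854299016863304292593457846949666215857593939531658264652789219
Sum of its 79 digits: 388.

388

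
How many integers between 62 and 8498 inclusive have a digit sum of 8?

The integers in [62, 8498] that have a digit sum of 8: 62, 71, 80, 107, 116, 125, …, 7100, 8000.
159 qualify.

159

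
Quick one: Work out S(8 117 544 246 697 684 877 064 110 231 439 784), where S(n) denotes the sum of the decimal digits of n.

8+1+1+7+5+4+4+2+4+6+6+9+7+6+8+4+8+7+7+0+6+4+1+1+0+2+3+1+4+3+9+7+8+4 = 157

157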